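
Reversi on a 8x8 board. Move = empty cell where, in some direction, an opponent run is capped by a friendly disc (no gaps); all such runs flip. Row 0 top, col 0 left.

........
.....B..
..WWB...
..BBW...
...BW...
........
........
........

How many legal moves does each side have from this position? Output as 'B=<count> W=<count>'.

-- B to move --
(1,1): flips 1 -> legal
(1,2): flips 1 -> legal
(1,3): flips 1 -> legal
(1,4): flips 1 -> legal
(2,1): flips 2 -> legal
(2,5): flips 1 -> legal
(3,1): no bracket -> illegal
(3,5): flips 1 -> legal
(4,5): flips 1 -> legal
(5,3): no bracket -> illegal
(5,4): flips 2 -> legal
(5,5): flips 1 -> legal
B mobility = 10
-- W to move --
(0,4): no bracket -> illegal
(0,5): no bracket -> illegal
(0,6): no bracket -> illegal
(1,3): no bracket -> illegal
(1,4): flips 1 -> legal
(1,6): no bracket -> illegal
(2,1): no bracket -> illegal
(2,5): flips 1 -> legal
(2,6): no bracket -> illegal
(3,1): flips 2 -> legal
(3,5): no bracket -> illegal
(4,1): flips 1 -> legal
(4,2): flips 2 -> legal
(5,2): flips 1 -> legal
(5,3): flips 2 -> legal
(5,4): no bracket -> illegal
W mobility = 7

Answer: B=10 W=7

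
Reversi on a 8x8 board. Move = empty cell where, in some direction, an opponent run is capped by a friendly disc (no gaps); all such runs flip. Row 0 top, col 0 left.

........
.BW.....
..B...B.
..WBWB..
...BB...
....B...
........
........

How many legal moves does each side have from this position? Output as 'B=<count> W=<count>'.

Answer: B=7 W=5

Derivation:
-- B to move --
(0,1): no bracket -> illegal
(0,2): flips 1 -> legal
(0,3): no bracket -> illegal
(1,3): flips 1 -> legal
(2,1): flips 1 -> legal
(2,3): no bracket -> illegal
(2,4): flips 1 -> legal
(2,5): flips 1 -> legal
(3,1): flips 1 -> legal
(4,1): no bracket -> illegal
(4,2): flips 1 -> legal
(4,5): no bracket -> illegal
B mobility = 7
-- W to move --
(0,0): no bracket -> illegal
(0,1): no bracket -> illegal
(0,2): no bracket -> illegal
(1,0): flips 1 -> legal
(1,3): no bracket -> illegal
(1,5): no bracket -> illegal
(1,6): no bracket -> illegal
(1,7): no bracket -> illegal
(2,0): no bracket -> illegal
(2,1): no bracket -> illegal
(2,3): no bracket -> illegal
(2,4): no bracket -> illegal
(2,5): no bracket -> illegal
(2,7): no bracket -> illegal
(3,1): no bracket -> illegal
(3,6): flips 1 -> legal
(3,7): no bracket -> illegal
(4,2): no bracket -> illegal
(4,5): no bracket -> illegal
(4,6): no bracket -> illegal
(5,2): flips 1 -> legal
(5,3): no bracket -> illegal
(5,5): no bracket -> illegal
(6,3): no bracket -> illegal
(6,4): flips 2 -> legal
(6,5): flips 2 -> legal
W mobility = 5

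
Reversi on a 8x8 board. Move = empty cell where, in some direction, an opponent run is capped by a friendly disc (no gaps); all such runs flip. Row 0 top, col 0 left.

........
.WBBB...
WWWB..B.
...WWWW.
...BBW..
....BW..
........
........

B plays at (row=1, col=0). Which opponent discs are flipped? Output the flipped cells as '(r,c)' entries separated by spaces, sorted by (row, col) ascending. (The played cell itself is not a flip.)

Dir NW: edge -> no flip
Dir N: first cell '.' (not opp) -> no flip
Dir NE: first cell '.' (not opp) -> no flip
Dir W: edge -> no flip
Dir E: opp run (1,1) capped by B -> flip
Dir SW: edge -> no flip
Dir S: opp run (2,0), next='.' -> no flip
Dir SE: opp run (2,1), next='.' -> no flip

Answer: (1,1)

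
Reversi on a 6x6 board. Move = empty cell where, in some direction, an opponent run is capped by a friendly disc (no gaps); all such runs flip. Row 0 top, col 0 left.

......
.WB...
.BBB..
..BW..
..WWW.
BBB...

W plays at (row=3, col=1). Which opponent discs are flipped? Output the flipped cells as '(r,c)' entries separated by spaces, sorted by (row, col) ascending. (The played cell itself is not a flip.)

Answer: (2,1) (3,2)

Derivation:
Dir NW: first cell '.' (not opp) -> no flip
Dir N: opp run (2,1) capped by W -> flip
Dir NE: opp run (2,2), next='.' -> no flip
Dir W: first cell '.' (not opp) -> no flip
Dir E: opp run (3,2) capped by W -> flip
Dir SW: first cell '.' (not opp) -> no flip
Dir S: first cell '.' (not opp) -> no flip
Dir SE: first cell 'W' (not opp) -> no flip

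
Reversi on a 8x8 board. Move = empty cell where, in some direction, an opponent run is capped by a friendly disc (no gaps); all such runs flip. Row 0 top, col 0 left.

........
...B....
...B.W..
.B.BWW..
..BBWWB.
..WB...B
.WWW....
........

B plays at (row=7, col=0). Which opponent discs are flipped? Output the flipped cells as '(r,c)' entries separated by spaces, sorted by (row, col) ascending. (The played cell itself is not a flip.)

Dir NW: edge -> no flip
Dir N: first cell '.' (not opp) -> no flip
Dir NE: opp run (6,1) (5,2) capped by B -> flip
Dir W: edge -> no flip
Dir E: first cell '.' (not opp) -> no flip
Dir SW: edge -> no flip
Dir S: edge -> no flip
Dir SE: edge -> no flip

Answer: (5,2) (6,1)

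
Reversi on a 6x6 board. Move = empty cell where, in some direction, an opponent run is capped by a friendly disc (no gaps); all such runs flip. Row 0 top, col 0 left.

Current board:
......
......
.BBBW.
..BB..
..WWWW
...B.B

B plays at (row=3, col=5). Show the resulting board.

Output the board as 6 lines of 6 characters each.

Answer: ......
......
.BBBW.
..BB.B
..WWBB
...B.B

Derivation:
Place B at (3,5); scan 8 dirs for brackets.
Dir NW: opp run (2,4), next='.' -> no flip
Dir N: first cell '.' (not opp) -> no flip
Dir NE: edge -> no flip
Dir W: first cell '.' (not opp) -> no flip
Dir E: edge -> no flip
Dir SW: opp run (4,4) capped by B -> flip
Dir S: opp run (4,5) capped by B -> flip
Dir SE: edge -> no flip
All flips: (4,4) (4,5)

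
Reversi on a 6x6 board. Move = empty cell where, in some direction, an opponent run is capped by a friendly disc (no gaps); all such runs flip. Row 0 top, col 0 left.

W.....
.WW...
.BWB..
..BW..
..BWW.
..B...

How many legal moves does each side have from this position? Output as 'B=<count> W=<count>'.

Answer: B=8 W=9

Derivation:
-- B to move --
(0,1): flips 2 -> legal
(0,2): flips 2 -> legal
(0,3): flips 1 -> legal
(1,0): no bracket -> illegal
(1,3): no bracket -> illegal
(2,0): no bracket -> illegal
(2,4): flips 1 -> legal
(3,1): no bracket -> illegal
(3,4): flips 2 -> legal
(3,5): no bracket -> illegal
(4,5): flips 2 -> legal
(5,3): flips 2 -> legal
(5,4): flips 1 -> legal
(5,5): no bracket -> illegal
B mobility = 8
-- W to move --
(1,0): flips 2 -> legal
(1,3): flips 1 -> legal
(1,4): no bracket -> illegal
(2,0): flips 1 -> legal
(2,4): flips 1 -> legal
(3,0): flips 1 -> legal
(3,1): flips 2 -> legal
(3,4): flips 1 -> legal
(4,1): flips 1 -> legal
(5,1): flips 1 -> legal
(5,3): no bracket -> illegal
W mobility = 9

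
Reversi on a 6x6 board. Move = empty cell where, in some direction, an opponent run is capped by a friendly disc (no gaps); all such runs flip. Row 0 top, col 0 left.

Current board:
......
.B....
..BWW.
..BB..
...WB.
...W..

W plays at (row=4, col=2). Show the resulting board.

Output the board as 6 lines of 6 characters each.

Place W at (4,2); scan 8 dirs for brackets.
Dir NW: first cell '.' (not opp) -> no flip
Dir N: opp run (3,2) (2,2), next='.' -> no flip
Dir NE: opp run (3,3) capped by W -> flip
Dir W: first cell '.' (not opp) -> no flip
Dir E: first cell 'W' (not opp) -> no flip
Dir SW: first cell '.' (not opp) -> no flip
Dir S: first cell '.' (not opp) -> no flip
Dir SE: first cell 'W' (not opp) -> no flip
All flips: (3,3)

Answer: ......
.B....
..BWW.
..BW..
..WWB.
...W..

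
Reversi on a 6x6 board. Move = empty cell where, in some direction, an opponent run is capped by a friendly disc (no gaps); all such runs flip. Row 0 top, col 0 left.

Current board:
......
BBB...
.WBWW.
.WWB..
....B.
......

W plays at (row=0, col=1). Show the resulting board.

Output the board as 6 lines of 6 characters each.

Answer: .W....
BWW...
.WBWW.
.WWB..
....B.
......

Derivation:
Place W at (0,1); scan 8 dirs for brackets.
Dir NW: edge -> no flip
Dir N: edge -> no flip
Dir NE: edge -> no flip
Dir W: first cell '.' (not opp) -> no flip
Dir E: first cell '.' (not opp) -> no flip
Dir SW: opp run (1,0), next=edge -> no flip
Dir S: opp run (1,1) capped by W -> flip
Dir SE: opp run (1,2) capped by W -> flip
All flips: (1,1) (1,2)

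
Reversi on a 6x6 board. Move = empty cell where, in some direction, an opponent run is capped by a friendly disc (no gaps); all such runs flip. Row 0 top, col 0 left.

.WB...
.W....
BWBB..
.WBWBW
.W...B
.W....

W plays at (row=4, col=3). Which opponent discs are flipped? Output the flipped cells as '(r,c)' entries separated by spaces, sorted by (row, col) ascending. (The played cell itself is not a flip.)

Dir NW: opp run (3,2) capped by W -> flip
Dir N: first cell 'W' (not opp) -> no flip
Dir NE: opp run (3,4), next='.' -> no flip
Dir W: first cell '.' (not opp) -> no flip
Dir E: first cell '.' (not opp) -> no flip
Dir SW: first cell '.' (not opp) -> no flip
Dir S: first cell '.' (not opp) -> no flip
Dir SE: first cell '.' (not opp) -> no flip

Answer: (3,2)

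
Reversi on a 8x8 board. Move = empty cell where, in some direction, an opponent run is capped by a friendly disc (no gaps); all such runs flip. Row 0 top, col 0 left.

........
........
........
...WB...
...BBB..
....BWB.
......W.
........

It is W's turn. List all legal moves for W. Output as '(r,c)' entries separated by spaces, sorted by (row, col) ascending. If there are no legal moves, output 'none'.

(2,3): no bracket -> illegal
(2,4): no bracket -> illegal
(2,5): no bracket -> illegal
(3,2): no bracket -> illegal
(3,5): flips 2 -> legal
(3,6): no bracket -> illegal
(4,2): no bracket -> illegal
(4,6): flips 1 -> legal
(4,7): no bracket -> illegal
(5,2): no bracket -> illegal
(5,3): flips 2 -> legal
(5,7): flips 1 -> legal
(6,3): no bracket -> illegal
(6,4): no bracket -> illegal
(6,5): no bracket -> illegal
(6,7): no bracket -> illegal

Answer: (3,5) (4,6) (5,3) (5,7)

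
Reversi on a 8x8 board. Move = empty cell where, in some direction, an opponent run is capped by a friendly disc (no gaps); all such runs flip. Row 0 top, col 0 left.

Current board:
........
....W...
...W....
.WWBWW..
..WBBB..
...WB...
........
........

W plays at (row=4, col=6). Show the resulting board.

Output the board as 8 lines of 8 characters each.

Answer: ........
....W...
...W....
.WWBWW..
..WWWWW.
...WB...
........
........

Derivation:
Place W at (4,6); scan 8 dirs for brackets.
Dir NW: first cell 'W' (not opp) -> no flip
Dir N: first cell '.' (not opp) -> no flip
Dir NE: first cell '.' (not opp) -> no flip
Dir W: opp run (4,5) (4,4) (4,3) capped by W -> flip
Dir E: first cell '.' (not opp) -> no flip
Dir SW: first cell '.' (not opp) -> no flip
Dir S: first cell '.' (not opp) -> no flip
Dir SE: first cell '.' (not opp) -> no flip
All flips: (4,3) (4,4) (4,5)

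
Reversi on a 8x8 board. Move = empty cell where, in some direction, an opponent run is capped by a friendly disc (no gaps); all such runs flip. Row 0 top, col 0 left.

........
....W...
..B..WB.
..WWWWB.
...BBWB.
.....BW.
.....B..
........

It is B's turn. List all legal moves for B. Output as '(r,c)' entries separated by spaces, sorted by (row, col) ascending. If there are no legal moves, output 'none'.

(0,3): flips 2 -> legal
(0,4): no bracket -> illegal
(0,5): no bracket -> illegal
(1,3): no bracket -> illegal
(1,5): flips 3 -> legal
(1,6): flips 2 -> legal
(2,1): flips 1 -> legal
(2,3): flips 1 -> legal
(2,4): flips 3 -> legal
(3,1): flips 4 -> legal
(4,1): no bracket -> illegal
(4,2): flips 1 -> legal
(4,7): flips 1 -> legal
(5,4): flips 1 -> legal
(5,7): flips 1 -> legal
(6,6): flips 1 -> legal
(6,7): no bracket -> illegal

Answer: (0,3) (1,5) (1,6) (2,1) (2,3) (2,4) (3,1) (4,2) (4,7) (5,4) (5,7) (6,6)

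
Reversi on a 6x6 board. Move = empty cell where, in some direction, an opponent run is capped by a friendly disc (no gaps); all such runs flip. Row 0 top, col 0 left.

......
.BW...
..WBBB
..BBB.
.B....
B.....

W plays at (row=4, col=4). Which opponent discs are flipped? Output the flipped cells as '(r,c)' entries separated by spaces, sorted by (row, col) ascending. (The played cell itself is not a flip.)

Dir NW: opp run (3,3) capped by W -> flip
Dir N: opp run (3,4) (2,4), next='.' -> no flip
Dir NE: first cell '.' (not opp) -> no flip
Dir W: first cell '.' (not opp) -> no flip
Dir E: first cell '.' (not opp) -> no flip
Dir SW: first cell '.' (not opp) -> no flip
Dir S: first cell '.' (not opp) -> no flip
Dir SE: first cell '.' (not opp) -> no flip

Answer: (3,3)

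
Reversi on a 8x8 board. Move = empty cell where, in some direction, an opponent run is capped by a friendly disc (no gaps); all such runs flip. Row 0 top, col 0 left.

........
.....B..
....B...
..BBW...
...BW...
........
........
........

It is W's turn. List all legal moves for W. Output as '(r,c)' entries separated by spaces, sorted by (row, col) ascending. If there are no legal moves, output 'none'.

(0,4): no bracket -> illegal
(0,5): no bracket -> illegal
(0,6): no bracket -> illegal
(1,3): no bracket -> illegal
(1,4): flips 1 -> legal
(1,6): no bracket -> illegal
(2,1): no bracket -> illegal
(2,2): flips 1 -> legal
(2,3): no bracket -> illegal
(2,5): no bracket -> illegal
(2,6): no bracket -> illegal
(3,1): flips 2 -> legal
(3,5): no bracket -> illegal
(4,1): no bracket -> illegal
(4,2): flips 1 -> legal
(5,2): flips 1 -> legal
(5,3): no bracket -> illegal
(5,4): no bracket -> illegal

Answer: (1,4) (2,2) (3,1) (4,2) (5,2)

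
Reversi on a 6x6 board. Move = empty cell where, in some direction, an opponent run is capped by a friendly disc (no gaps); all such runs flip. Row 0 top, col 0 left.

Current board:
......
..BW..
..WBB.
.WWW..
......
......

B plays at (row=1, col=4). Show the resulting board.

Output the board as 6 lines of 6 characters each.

Answer: ......
..BBB.
..WBB.
.WWW..
......
......

Derivation:
Place B at (1,4); scan 8 dirs for brackets.
Dir NW: first cell '.' (not opp) -> no flip
Dir N: first cell '.' (not opp) -> no flip
Dir NE: first cell '.' (not opp) -> no flip
Dir W: opp run (1,3) capped by B -> flip
Dir E: first cell '.' (not opp) -> no flip
Dir SW: first cell 'B' (not opp) -> no flip
Dir S: first cell 'B' (not opp) -> no flip
Dir SE: first cell '.' (not opp) -> no flip
All flips: (1,3)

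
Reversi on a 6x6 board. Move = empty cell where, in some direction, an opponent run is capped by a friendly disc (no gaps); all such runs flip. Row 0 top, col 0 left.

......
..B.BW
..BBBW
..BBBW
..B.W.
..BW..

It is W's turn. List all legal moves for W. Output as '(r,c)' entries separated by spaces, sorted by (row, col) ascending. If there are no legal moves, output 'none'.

(0,1): no bracket -> illegal
(0,2): no bracket -> illegal
(0,3): flips 1 -> legal
(0,4): flips 3 -> legal
(0,5): no bracket -> illegal
(1,1): flips 2 -> legal
(1,3): flips 2 -> legal
(2,1): flips 3 -> legal
(3,1): flips 4 -> legal
(4,1): no bracket -> illegal
(4,3): flips 1 -> legal
(4,5): no bracket -> illegal
(5,1): flips 4 -> legal

Answer: (0,3) (0,4) (1,1) (1,3) (2,1) (3,1) (4,3) (5,1)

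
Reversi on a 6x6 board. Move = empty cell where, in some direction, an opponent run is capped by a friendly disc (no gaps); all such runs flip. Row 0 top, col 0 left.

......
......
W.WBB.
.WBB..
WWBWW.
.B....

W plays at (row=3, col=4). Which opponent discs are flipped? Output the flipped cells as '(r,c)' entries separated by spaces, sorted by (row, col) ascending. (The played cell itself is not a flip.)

Answer: (3,2) (3,3)

Derivation:
Dir NW: opp run (2,3), next='.' -> no flip
Dir N: opp run (2,4), next='.' -> no flip
Dir NE: first cell '.' (not opp) -> no flip
Dir W: opp run (3,3) (3,2) capped by W -> flip
Dir E: first cell '.' (not opp) -> no flip
Dir SW: first cell 'W' (not opp) -> no flip
Dir S: first cell 'W' (not opp) -> no flip
Dir SE: first cell '.' (not opp) -> no flip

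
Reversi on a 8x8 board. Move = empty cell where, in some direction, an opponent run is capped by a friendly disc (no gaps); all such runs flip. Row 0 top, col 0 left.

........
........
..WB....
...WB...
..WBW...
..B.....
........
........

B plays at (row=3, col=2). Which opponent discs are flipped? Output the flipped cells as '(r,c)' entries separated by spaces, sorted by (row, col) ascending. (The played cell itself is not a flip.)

Answer: (3,3) (4,2)

Derivation:
Dir NW: first cell '.' (not opp) -> no flip
Dir N: opp run (2,2), next='.' -> no flip
Dir NE: first cell 'B' (not opp) -> no flip
Dir W: first cell '.' (not opp) -> no flip
Dir E: opp run (3,3) capped by B -> flip
Dir SW: first cell '.' (not opp) -> no flip
Dir S: opp run (4,2) capped by B -> flip
Dir SE: first cell 'B' (not opp) -> no flip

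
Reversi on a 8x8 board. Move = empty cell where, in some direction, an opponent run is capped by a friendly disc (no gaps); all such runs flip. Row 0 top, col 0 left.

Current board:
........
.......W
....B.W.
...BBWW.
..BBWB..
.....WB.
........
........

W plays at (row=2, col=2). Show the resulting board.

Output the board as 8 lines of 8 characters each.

Answer: ........
.......W
..W.B.W.
...WBWW.
..BBWB..
.....WB.
........
........

Derivation:
Place W at (2,2); scan 8 dirs for brackets.
Dir NW: first cell '.' (not opp) -> no flip
Dir N: first cell '.' (not opp) -> no flip
Dir NE: first cell '.' (not opp) -> no flip
Dir W: first cell '.' (not opp) -> no flip
Dir E: first cell '.' (not opp) -> no flip
Dir SW: first cell '.' (not opp) -> no flip
Dir S: first cell '.' (not opp) -> no flip
Dir SE: opp run (3,3) capped by W -> flip
All flips: (3,3)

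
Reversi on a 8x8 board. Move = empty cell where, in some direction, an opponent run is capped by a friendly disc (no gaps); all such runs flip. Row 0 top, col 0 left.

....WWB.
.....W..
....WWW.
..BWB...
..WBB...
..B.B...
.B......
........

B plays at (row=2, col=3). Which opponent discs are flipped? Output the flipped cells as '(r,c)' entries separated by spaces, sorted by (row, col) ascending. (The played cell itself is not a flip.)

Dir NW: first cell '.' (not opp) -> no flip
Dir N: first cell '.' (not opp) -> no flip
Dir NE: first cell '.' (not opp) -> no flip
Dir W: first cell '.' (not opp) -> no flip
Dir E: opp run (2,4) (2,5) (2,6), next='.' -> no flip
Dir SW: first cell 'B' (not opp) -> no flip
Dir S: opp run (3,3) capped by B -> flip
Dir SE: first cell 'B' (not opp) -> no flip

Answer: (3,3)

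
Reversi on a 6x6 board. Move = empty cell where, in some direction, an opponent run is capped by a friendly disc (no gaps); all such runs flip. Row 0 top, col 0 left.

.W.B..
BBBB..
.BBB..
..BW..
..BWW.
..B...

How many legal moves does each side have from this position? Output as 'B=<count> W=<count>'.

-- B to move --
(0,0): no bracket -> illegal
(0,2): no bracket -> illegal
(2,4): flips 1 -> legal
(3,4): flips 2 -> legal
(3,5): no bracket -> illegal
(4,5): flips 2 -> legal
(5,3): flips 2 -> legal
(5,4): flips 1 -> legal
(5,5): flips 2 -> legal
B mobility = 6
-- W to move --
(0,0): flips 2 -> legal
(0,2): no bracket -> illegal
(0,4): no bracket -> illegal
(1,4): no bracket -> illegal
(2,0): no bracket -> illegal
(2,4): no bracket -> illegal
(3,0): no bracket -> illegal
(3,1): flips 3 -> legal
(3,4): flips 2 -> legal
(4,1): flips 1 -> legal
(5,1): flips 1 -> legal
(5,3): no bracket -> illegal
W mobility = 5

Answer: B=6 W=5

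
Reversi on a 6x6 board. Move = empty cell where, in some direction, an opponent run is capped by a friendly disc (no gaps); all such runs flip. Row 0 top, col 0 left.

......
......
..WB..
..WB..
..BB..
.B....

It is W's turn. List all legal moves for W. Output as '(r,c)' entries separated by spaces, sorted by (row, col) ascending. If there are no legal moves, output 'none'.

(1,2): no bracket -> illegal
(1,3): no bracket -> illegal
(1,4): flips 1 -> legal
(2,4): flips 1 -> legal
(3,1): no bracket -> illegal
(3,4): flips 1 -> legal
(4,0): no bracket -> illegal
(4,1): no bracket -> illegal
(4,4): flips 1 -> legal
(5,0): no bracket -> illegal
(5,2): flips 1 -> legal
(5,3): no bracket -> illegal
(5,4): flips 1 -> legal

Answer: (1,4) (2,4) (3,4) (4,4) (5,2) (5,4)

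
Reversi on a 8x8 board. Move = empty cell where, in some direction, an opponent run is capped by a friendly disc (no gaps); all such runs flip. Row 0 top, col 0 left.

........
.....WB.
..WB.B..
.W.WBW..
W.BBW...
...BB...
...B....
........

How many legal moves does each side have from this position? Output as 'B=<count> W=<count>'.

-- B to move --
(0,4): no bracket -> illegal
(0,5): flips 1 -> legal
(0,6): no bracket -> illegal
(1,1): no bracket -> illegal
(1,2): no bracket -> illegal
(1,3): no bracket -> illegal
(1,4): flips 1 -> legal
(2,0): flips 1 -> legal
(2,1): flips 1 -> legal
(2,4): flips 1 -> legal
(2,6): flips 2 -> legal
(3,0): no bracket -> illegal
(3,2): flips 1 -> legal
(3,6): flips 1 -> legal
(4,1): no bracket -> illegal
(4,5): flips 2 -> legal
(4,6): no bracket -> illegal
(5,0): no bracket -> illegal
(5,1): no bracket -> illegal
(5,5): no bracket -> illegal
B mobility = 9
-- W to move --
(0,5): no bracket -> illegal
(0,6): no bracket -> illegal
(0,7): no bracket -> illegal
(1,2): no bracket -> illegal
(1,3): flips 1 -> legal
(1,4): no bracket -> illegal
(1,7): flips 1 -> legal
(2,4): flips 2 -> legal
(2,6): no bracket -> illegal
(2,7): no bracket -> illegal
(3,2): no bracket -> illegal
(3,6): no bracket -> illegal
(4,1): flips 2 -> legal
(4,5): no bracket -> illegal
(5,1): flips 1 -> legal
(5,2): no bracket -> illegal
(5,5): no bracket -> illegal
(6,2): flips 1 -> legal
(6,4): flips 3 -> legal
(6,5): no bracket -> illegal
(7,2): no bracket -> illegal
(7,3): flips 3 -> legal
(7,4): no bracket -> illegal
W mobility = 8

Answer: B=9 W=8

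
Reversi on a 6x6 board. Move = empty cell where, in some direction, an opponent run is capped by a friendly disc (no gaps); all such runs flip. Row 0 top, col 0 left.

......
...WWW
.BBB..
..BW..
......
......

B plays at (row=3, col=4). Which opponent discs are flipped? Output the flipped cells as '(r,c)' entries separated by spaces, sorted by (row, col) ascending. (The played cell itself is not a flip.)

Answer: (3,3)

Derivation:
Dir NW: first cell 'B' (not opp) -> no flip
Dir N: first cell '.' (not opp) -> no flip
Dir NE: first cell '.' (not opp) -> no flip
Dir W: opp run (3,3) capped by B -> flip
Dir E: first cell '.' (not opp) -> no flip
Dir SW: first cell '.' (not opp) -> no flip
Dir S: first cell '.' (not opp) -> no flip
Dir SE: first cell '.' (not opp) -> no flip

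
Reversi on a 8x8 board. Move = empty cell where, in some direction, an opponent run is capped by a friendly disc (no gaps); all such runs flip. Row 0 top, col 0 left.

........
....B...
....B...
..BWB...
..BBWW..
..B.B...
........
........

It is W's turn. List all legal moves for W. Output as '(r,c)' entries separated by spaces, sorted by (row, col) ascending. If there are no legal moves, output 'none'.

(0,3): no bracket -> illegal
(0,4): flips 3 -> legal
(0,5): no bracket -> illegal
(1,3): no bracket -> illegal
(1,5): flips 1 -> legal
(2,1): no bracket -> illegal
(2,2): no bracket -> illegal
(2,3): flips 1 -> legal
(2,5): no bracket -> illegal
(3,1): flips 1 -> legal
(3,5): flips 1 -> legal
(4,1): flips 2 -> legal
(5,1): flips 1 -> legal
(5,3): flips 1 -> legal
(5,5): no bracket -> illegal
(6,1): no bracket -> illegal
(6,2): no bracket -> illegal
(6,3): flips 1 -> legal
(6,4): flips 1 -> legal
(6,5): no bracket -> illegal

Answer: (0,4) (1,5) (2,3) (3,1) (3,5) (4,1) (5,1) (5,3) (6,3) (6,4)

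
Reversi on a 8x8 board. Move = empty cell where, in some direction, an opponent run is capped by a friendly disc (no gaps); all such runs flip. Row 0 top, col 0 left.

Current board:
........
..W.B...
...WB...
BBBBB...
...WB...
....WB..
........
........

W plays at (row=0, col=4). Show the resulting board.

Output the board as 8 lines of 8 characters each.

Answer: ....W...
..W.W...
...WW...
BBBBW...
...WW...
....WB..
........
........

Derivation:
Place W at (0,4); scan 8 dirs for brackets.
Dir NW: edge -> no flip
Dir N: edge -> no flip
Dir NE: edge -> no flip
Dir W: first cell '.' (not opp) -> no flip
Dir E: first cell '.' (not opp) -> no flip
Dir SW: first cell '.' (not opp) -> no flip
Dir S: opp run (1,4) (2,4) (3,4) (4,4) capped by W -> flip
Dir SE: first cell '.' (not opp) -> no flip
All flips: (1,4) (2,4) (3,4) (4,4)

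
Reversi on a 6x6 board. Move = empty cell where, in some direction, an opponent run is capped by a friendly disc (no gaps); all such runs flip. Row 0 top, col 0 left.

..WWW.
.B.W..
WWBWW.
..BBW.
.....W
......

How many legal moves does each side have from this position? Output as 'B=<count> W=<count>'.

-- B to move --
(0,1): no bracket -> illegal
(0,5): no bracket -> illegal
(1,0): flips 1 -> legal
(1,2): no bracket -> illegal
(1,4): flips 1 -> legal
(1,5): flips 1 -> legal
(2,5): flips 2 -> legal
(3,0): no bracket -> illegal
(3,1): flips 1 -> legal
(3,5): flips 1 -> legal
(4,3): no bracket -> illegal
(4,4): no bracket -> illegal
(5,4): no bracket -> illegal
(5,5): no bracket -> illegal
B mobility = 6
-- W to move --
(0,0): no bracket -> illegal
(0,1): flips 1 -> legal
(1,0): no bracket -> illegal
(1,2): no bracket -> illegal
(3,1): flips 3 -> legal
(4,1): flips 1 -> legal
(4,2): flips 1 -> legal
(4,3): flips 2 -> legal
(4,4): no bracket -> illegal
W mobility = 5

Answer: B=6 W=5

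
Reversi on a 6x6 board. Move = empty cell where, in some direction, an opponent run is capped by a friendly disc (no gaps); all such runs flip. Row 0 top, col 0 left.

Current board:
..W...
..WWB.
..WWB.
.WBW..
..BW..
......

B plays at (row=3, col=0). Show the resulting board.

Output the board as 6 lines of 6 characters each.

Answer: ..W...
..WWB.
..WWB.
BBBW..
..BW..
......

Derivation:
Place B at (3,0); scan 8 dirs for brackets.
Dir NW: edge -> no flip
Dir N: first cell '.' (not opp) -> no flip
Dir NE: first cell '.' (not opp) -> no flip
Dir W: edge -> no flip
Dir E: opp run (3,1) capped by B -> flip
Dir SW: edge -> no flip
Dir S: first cell '.' (not opp) -> no flip
Dir SE: first cell '.' (not opp) -> no flip
All flips: (3,1)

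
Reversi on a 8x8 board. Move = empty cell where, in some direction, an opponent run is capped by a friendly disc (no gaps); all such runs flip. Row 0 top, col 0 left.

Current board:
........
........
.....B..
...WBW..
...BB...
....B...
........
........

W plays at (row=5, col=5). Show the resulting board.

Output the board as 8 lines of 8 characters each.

Place W at (5,5); scan 8 dirs for brackets.
Dir NW: opp run (4,4) capped by W -> flip
Dir N: first cell '.' (not opp) -> no flip
Dir NE: first cell '.' (not opp) -> no flip
Dir W: opp run (5,4), next='.' -> no flip
Dir E: first cell '.' (not opp) -> no flip
Dir SW: first cell '.' (not opp) -> no flip
Dir S: first cell '.' (not opp) -> no flip
Dir SE: first cell '.' (not opp) -> no flip
All flips: (4,4)

Answer: ........
........
.....B..
...WBW..
...BW...
....BW..
........
........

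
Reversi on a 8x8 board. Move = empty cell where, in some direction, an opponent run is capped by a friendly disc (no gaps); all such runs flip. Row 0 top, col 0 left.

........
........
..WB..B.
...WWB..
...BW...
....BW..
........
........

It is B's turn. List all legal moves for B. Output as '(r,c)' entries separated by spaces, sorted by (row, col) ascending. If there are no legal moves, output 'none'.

(1,1): no bracket -> illegal
(1,2): no bracket -> illegal
(1,3): no bracket -> illegal
(2,1): flips 1 -> legal
(2,4): flips 2 -> legal
(2,5): flips 1 -> legal
(3,1): no bracket -> illegal
(3,2): flips 2 -> legal
(4,2): no bracket -> illegal
(4,5): flips 2 -> legal
(4,6): no bracket -> illegal
(5,3): flips 1 -> legal
(5,6): flips 1 -> legal
(6,4): no bracket -> illegal
(6,5): no bracket -> illegal
(6,6): no bracket -> illegal

Answer: (2,1) (2,4) (2,5) (3,2) (4,5) (5,3) (5,6)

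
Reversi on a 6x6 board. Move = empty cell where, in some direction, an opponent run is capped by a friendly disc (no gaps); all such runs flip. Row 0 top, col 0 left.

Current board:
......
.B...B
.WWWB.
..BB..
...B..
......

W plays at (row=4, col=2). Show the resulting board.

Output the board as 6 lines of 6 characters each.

Place W at (4,2); scan 8 dirs for brackets.
Dir NW: first cell '.' (not opp) -> no flip
Dir N: opp run (3,2) capped by W -> flip
Dir NE: opp run (3,3) (2,4) (1,5), next=edge -> no flip
Dir W: first cell '.' (not opp) -> no flip
Dir E: opp run (4,3), next='.' -> no flip
Dir SW: first cell '.' (not opp) -> no flip
Dir S: first cell '.' (not opp) -> no flip
Dir SE: first cell '.' (not opp) -> no flip
All flips: (3,2)

Answer: ......
.B...B
.WWWB.
..WB..
..WB..
......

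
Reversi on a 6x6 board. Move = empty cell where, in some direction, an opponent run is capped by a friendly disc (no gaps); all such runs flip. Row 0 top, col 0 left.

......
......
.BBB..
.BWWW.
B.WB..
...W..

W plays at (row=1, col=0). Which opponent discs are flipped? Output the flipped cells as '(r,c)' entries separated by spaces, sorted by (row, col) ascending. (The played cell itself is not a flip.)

Answer: (2,1)

Derivation:
Dir NW: edge -> no flip
Dir N: first cell '.' (not opp) -> no flip
Dir NE: first cell '.' (not opp) -> no flip
Dir W: edge -> no flip
Dir E: first cell '.' (not opp) -> no flip
Dir SW: edge -> no flip
Dir S: first cell '.' (not opp) -> no flip
Dir SE: opp run (2,1) capped by W -> flip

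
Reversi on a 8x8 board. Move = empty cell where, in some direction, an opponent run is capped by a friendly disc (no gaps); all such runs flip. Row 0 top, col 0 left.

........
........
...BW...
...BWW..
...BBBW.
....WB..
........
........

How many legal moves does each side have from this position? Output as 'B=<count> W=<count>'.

Answer: B=11 W=10

Derivation:
-- B to move --
(1,3): no bracket -> illegal
(1,4): flips 2 -> legal
(1,5): flips 1 -> legal
(2,5): flips 3 -> legal
(2,6): flips 1 -> legal
(3,6): flips 2 -> legal
(3,7): flips 1 -> legal
(4,7): flips 1 -> legal
(5,3): flips 1 -> legal
(5,6): no bracket -> illegal
(5,7): no bracket -> illegal
(6,3): flips 1 -> legal
(6,4): flips 1 -> legal
(6,5): flips 1 -> legal
B mobility = 11
-- W to move --
(1,2): flips 1 -> legal
(1,3): no bracket -> illegal
(1,4): no bracket -> illegal
(2,2): flips 1 -> legal
(3,2): flips 2 -> legal
(3,6): flips 1 -> legal
(4,2): flips 4 -> legal
(5,2): flips 1 -> legal
(5,3): flips 1 -> legal
(5,6): flips 2 -> legal
(6,4): flips 1 -> legal
(6,5): flips 2 -> legal
(6,6): no bracket -> illegal
W mobility = 10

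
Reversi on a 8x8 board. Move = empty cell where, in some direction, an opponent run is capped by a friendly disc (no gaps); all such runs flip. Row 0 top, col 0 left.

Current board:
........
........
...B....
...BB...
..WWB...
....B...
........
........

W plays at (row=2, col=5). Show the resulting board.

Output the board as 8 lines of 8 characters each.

Place W at (2,5); scan 8 dirs for brackets.
Dir NW: first cell '.' (not opp) -> no flip
Dir N: first cell '.' (not opp) -> no flip
Dir NE: first cell '.' (not opp) -> no flip
Dir W: first cell '.' (not opp) -> no flip
Dir E: first cell '.' (not opp) -> no flip
Dir SW: opp run (3,4) capped by W -> flip
Dir S: first cell '.' (not opp) -> no flip
Dir SE: first cell '.' (not opp) -> no flip
All flips: (3,4)

Answer: ........
........
...B.W..
...BW...
..WWB...
....B...
........
........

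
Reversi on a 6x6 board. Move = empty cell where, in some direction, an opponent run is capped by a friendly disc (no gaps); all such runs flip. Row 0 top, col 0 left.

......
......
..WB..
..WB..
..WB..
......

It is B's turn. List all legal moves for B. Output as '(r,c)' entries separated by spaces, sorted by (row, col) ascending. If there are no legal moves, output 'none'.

Answer: (1,1) (2,1) (3,1) (4,1) (5,1)

Derivation:
(1,1): flips 1 -> legal
(1,2): no bracket -> illegal
(1,3): no bracket -> illegal
(2,1): flips 2 -> legal
(3,1): flips 1 -> legal
(4,1): flips 2 -> legal
(5,1): flips 1 -> legal
(5,2): no bracket -> illegal
(5,3): no bracket -> illegal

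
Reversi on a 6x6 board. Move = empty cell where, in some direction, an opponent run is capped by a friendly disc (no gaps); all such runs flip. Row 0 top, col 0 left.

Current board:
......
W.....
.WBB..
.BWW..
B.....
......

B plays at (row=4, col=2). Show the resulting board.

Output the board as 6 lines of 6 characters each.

Place B at (4,2); scan 8 dirs for brackets.
Dir NW: first cell 'B' (not opp) -> no flip
Dir N: opp run (3,2) capped by B -> flip
Dir NE: opp run (3,3), next='.' -> no flip
Dir W: first cell '.' (not opp) -> no flip
Dir E: first cell '.' (not opp) -> no flip
Dir SW: first cell '.' (not opp) -> no flip
Dir S: first cell '.' (not opp) -> no flip
Dir SE: first cell '.' (not opp) -> no flip
All flips: (3,2)

Answer: ......
W.....
.WBB..
.BBW..
B.B...
......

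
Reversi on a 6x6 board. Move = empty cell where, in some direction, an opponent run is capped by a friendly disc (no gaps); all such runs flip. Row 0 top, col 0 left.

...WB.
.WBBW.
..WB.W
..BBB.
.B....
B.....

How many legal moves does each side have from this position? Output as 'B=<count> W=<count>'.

-- B to move --
(0,0): flips 2 -> legal
(0,1): no bracket -> illegal
(0,2): flips 1 -> legal
(0,5): flips 1 -> legal
(1,0): flips 1 -> legal
(1,5): flips 1 -> legal
(2,0): no bracket -> illegal
(2,1): flips 1 -> legal
(2,4): flips 1 -> legal
(3,1): flips 1 -> legal
(3,5): no bracket -> illegal
B mobility = 8
-- W to move --
(0,1): no bracket -> illegal
(0,2): flips 1 -> legal
(0,5): flips 1 -> legal
(1,5): no bracket -> illegal
(2,1): flips 1 -> legal
(2,4): flips 1 -> legal
(3,0): no bracket -> illegal
(3,1): no bracket -> illegal
(3,5): no bracket -> illegal
(4,0): no bracket -> illegal
(4,2): flips 1 -> legal
(4,3): flips 4 -> legal
(4,4): flips 1 -> legal
(4,5): no bracket -> illegal
(5,1): no bracket -> illegal
(5,2): no bracket -> illegal
W mobility = 7

Answer: B=8 W=7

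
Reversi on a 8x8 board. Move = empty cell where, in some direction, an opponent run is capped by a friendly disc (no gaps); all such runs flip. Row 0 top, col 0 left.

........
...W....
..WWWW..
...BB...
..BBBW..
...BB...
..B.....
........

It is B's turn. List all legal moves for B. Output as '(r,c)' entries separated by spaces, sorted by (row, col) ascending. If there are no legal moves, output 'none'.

Answer: (0,3) (1,1) (1,2) (1,4) (1,5) (1,6) (3,6) (4,6) (5,6)

Derivation:
(0,2): no bracket -> illegal
(0,3): flips 2 -> legal
(0,4): no bracket -> illegal
(1,1): flips 1 -> legal
(1,2): flips 1 -> legal
(1,4): flips 1 -> legal
(1,5): flips 1 -> legal
(1,6): flips 1 -> legal
(2,1): no bracket -> illegal
(2,6): no bracket -> illegal
(3,1): no bracket -> illegal
(3,2): no bracket -> illegal
(3,5): no bracket -> illegal
(3,6): flips 1 -> legal
(4,6): flips 1 -> legal
(5,5): no bracket -> illegal
(5,6): flips 1 -> legal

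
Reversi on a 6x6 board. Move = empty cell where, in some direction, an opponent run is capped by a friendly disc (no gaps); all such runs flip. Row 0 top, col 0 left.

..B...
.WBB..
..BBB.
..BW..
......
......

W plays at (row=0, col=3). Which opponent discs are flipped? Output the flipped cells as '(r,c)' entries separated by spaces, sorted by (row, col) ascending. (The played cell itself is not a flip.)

Answer: (1,3) (2,3)

Derivation:
Dir NW: edge -> no flip
Dir N: edge -> no flip
Dir NE: edge -> no flip
Dir W: opp run (0,2), next='.' -> no flip
Dir E: first cell '.' (not opp) -> no flip
Dir SW: opp run (1,2), next='.' -> no flip
Dir S: opp run (1,3) (2,3) capped by W -> flip
Dir SE: first cell '.' (not opp) -> no flip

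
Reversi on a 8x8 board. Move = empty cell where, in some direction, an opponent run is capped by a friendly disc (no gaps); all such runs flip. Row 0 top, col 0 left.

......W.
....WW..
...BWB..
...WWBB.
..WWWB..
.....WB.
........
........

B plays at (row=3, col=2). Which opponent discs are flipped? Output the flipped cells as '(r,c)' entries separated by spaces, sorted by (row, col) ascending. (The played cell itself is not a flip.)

Dir NW: first cell '.' (not opp) -> no flip
Dir N: first cell '.' (not opp) -> no flip
Dir NE: first cell 'B' (not opp) -> no flip
Dir W: first cell '.' (not opp) -> no flip
Dir E: opp run (3,3) (3,4) capped by B -> flip
Dir SW: first cell '.' (not opp) -> no flip
Dir S: opp run (4,2), next='.' -> no flip
Dir SE: opp run (4,3), next='.' -> no flip

Answer: (3,3) (3,4)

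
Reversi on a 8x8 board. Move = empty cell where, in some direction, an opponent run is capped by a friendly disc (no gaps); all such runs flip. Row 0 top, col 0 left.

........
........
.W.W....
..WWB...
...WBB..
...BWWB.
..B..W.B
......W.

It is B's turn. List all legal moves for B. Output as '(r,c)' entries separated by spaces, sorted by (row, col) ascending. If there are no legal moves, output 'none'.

(1,0): no bracket -> illegal
(1,1): no bracket -> illegal
(1,2): flips 1 -> legal
(1,3): flips 3 -> legal
(1,4): no bracket -> illegal
(2,0): no bracket -> illegal
(2,2): flips 1 -> legal
(2,4): no bracket -> illegal
(3,0): no bracket -> illegal
(3,1): flips 2 -> legal
(4,1): no bracket -> illegal
(4,2): flips 1 -> legal
(4,6): no bracket -> illegal
(5,2): flips 1 -> legal
(6,3): flips 1 -> legal
(6,4): flips 1 -> legal
(6,6): flips 1 -> legal
(7,4): flips 1 -> legal
(7,5): flips 2 -> legal
(7,7): no bracket -> illegal

Answer: (1,2) (1,3) (2,2) (3,1) (4,2) (5,2) (6,3) (6,4) (6,6) (7,4) (7,5)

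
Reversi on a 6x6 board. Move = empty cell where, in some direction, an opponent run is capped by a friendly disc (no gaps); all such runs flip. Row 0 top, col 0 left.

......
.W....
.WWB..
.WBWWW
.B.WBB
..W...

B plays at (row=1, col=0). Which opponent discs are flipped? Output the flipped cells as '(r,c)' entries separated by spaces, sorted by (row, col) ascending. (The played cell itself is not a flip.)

Answer: (2,1)

Derivation:
Dir NW: edge -> no flip
Dir N: first cell '.' (not opp) -> no flip
Dir NE: first cell '.' (not opp) -> no flip
Dir W: edge -> no flip
Dir E: opp run (1,1), next='.' -> no flip
Dir SW: edge -> no flip
Dir S: first cell '.' (not opp) -> no flip
Dir SE: opp run (2,1) capped by B -> flip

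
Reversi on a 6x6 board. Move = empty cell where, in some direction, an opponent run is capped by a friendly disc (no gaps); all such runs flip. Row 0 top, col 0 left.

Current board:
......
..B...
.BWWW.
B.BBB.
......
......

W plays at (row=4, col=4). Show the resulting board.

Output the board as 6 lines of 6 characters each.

Answer: ......
..B...
.BWWW.
B.BWW.
....W.
......

Derivation:
Place W at (4,4); scan 8 dirs for brackets.
Dir NW: opp run (3,3) capped by W -> flip
Dir N: opp run (3,4) capped by W -> flip
Dir NE: first cell '.' (not opp) -> no flip
Dir W: first cell '.' (not opp) -> no flip
Dir E: first cell '.' (not opp) -> no flip
Dir SW: first cell '.' (not opp) -> no flip
Dir S: first cell '.' (not opp) -> no flip
Dir SE: first cell '.' (not opp) -> no flip
All flips: (3,3) (3,4)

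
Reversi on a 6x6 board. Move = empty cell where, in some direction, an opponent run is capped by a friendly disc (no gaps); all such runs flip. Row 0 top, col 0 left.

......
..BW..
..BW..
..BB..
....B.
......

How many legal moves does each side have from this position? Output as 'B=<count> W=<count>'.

-- B to move --
(0,2): no bracket -> illegal
(0,3): flips 2 -> legal
(0,4): flips 1 -> legal
(1,4): flips 2 -> legal
(2,4): flips 1 -> legal
(3,4): flips 1 -> legal
B mobility = 5
-- W to move --
(0,1): flips 1 -> legal
(0,2): no bracket -> illegal
(0,3): no bracket -> illegal
(1,1): flips 1 -> legal
(2,1): flips 1 -> legal
(2,4): no bracket -> illegal
(3,1): flips 1 -> legal
(3,4): no bracket -> illegal
(3,5): no bracket -> illegal
(4,1): flips 1 -> legal
(4,2): no bracket -> illegal
(4,3): flips 1 -> legal
(4,5): no bracket -> illegal
(5,3): no bracket -> illegal
(5,4): no bracket -> illegal
(5,5): no bracket -> illegal
W mobility = 6

Answer: B=5 W=6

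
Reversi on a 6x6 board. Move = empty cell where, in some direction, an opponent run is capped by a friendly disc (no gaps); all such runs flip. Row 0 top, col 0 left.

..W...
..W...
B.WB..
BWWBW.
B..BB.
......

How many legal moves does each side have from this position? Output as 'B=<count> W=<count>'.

-- B to move --
(0,1): flips 1 -> legal
(0,3): no bracket -> illegal
(1,1): flips 1 -> legal
(1,3): flips 2 -> legal
(2,1): flips 2 -> legal
(2,4): flips 1 -> legal
(2,5): flips 1 -> legal
(3,5): flips 1 -> legal
(4,1): flips 1 -> legal
(4,2): flips 1 -> legal
(4,5): flips 1 -> legal
B mobility = 10
-- W to move --
(1,0): no bracket -> illegal
(1,1): no bracket -> illegal
(1,3): no bracket -> illegal
(1,4): flips 1 -> legal
(2,1): no bracket -> illegal
(2,4): flips 1 -> legal
(3,5): no bracket -> illegal
(4,1): no bracket -> illegal
(4,2): no bracket -> illegal
(4,5): no bracket -> illegal
(5,0): no bracket -> illegal
(5,1): no bracket -> illegal
(5,2): flips 1 -> legal
(5,3): no bracket -> illegal
(5,4): flips 2 -> legal
(5,5): flips 2 -> legal
W mobility = 5

Answer: B=10 W=5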